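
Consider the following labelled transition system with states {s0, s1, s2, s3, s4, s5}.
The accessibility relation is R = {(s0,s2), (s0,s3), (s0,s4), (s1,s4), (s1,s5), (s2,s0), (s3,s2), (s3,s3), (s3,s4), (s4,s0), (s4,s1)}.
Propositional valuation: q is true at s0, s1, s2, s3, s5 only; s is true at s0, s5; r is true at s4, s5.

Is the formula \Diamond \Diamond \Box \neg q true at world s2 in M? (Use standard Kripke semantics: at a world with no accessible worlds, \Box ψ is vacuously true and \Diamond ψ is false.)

At s2: \Diamond \Diamond \Box \neg q requires \Diamond \Box \neg q at some successor in {s0}.
  At s0: \Diamond \Box \neg q is false.
So \Diamond \Diamond \Box \neg q is false at s2.

No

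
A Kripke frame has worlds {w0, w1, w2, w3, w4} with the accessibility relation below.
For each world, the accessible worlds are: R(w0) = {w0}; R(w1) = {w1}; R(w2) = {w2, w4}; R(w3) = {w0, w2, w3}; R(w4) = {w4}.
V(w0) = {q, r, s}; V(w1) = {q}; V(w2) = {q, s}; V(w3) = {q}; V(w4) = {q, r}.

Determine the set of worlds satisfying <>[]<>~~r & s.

w0, w2

Let φ = <>[]<>~~r & s. Evaluate φ at each world:
  w0 (successors {w0}): φ is true.
  w1 (successors {w1}): φ is false.
  w2 (successors {w2, w4}): φ is true.
  w3 (successors {w0, w2, w3}): φ is false.
  w4 (successors {w4}): φ is false.
For instance, at w2:
  At w2: <>[]<>~~r is true, s is true, so <>[]<>~~r & s is true.
    At w2: <>[]<>~~r requires []<>~~r at some successor in {w2, w4}.
      []<>~~r holds at w2, so <>[]<>~~r is true at w2.
Satisfying worlds: {w0, w2}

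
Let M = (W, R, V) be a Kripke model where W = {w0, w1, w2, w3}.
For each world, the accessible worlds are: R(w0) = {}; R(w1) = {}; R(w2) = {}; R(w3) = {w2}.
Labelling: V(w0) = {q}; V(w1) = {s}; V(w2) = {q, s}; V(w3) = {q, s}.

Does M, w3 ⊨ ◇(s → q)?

Yes

At w3: ◇(s → q) requires s → q at some successor in {w2}.
  s → q holds at w2, so ◇(s → q) is true at w3.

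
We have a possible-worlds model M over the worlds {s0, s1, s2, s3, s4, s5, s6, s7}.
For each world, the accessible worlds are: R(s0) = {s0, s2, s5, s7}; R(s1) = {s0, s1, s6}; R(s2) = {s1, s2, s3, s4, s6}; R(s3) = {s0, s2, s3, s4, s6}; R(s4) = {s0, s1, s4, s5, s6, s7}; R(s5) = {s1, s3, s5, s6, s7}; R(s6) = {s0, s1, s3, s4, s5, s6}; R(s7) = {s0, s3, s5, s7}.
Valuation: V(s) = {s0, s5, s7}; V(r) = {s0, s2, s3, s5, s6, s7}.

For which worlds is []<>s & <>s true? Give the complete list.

Let φ = []<>s & <>s. Evaluate φ at each world:
  s0 (successors {s0, s2, s5, s7}): φ is false.
  s1 (successors {s0, s1, s6}): φ is true.
  s2 (successors {s1, s2, s3, s4, s6}): φ is false.
  s3 (successors {s0, s2, s3, s4, s6}): φ is false.
  s4 (successors {s0, s1, s4, s5, s6, s7}): φ is true.
  s5 (successors {s1, s3, s5, s6, s7}): φ is true.
  s6 (successors {s0, s1, s3, s4, s5, s6}): φ is true.
  s7 (successors {s0, s3, s5, s7}): φ is true.
For instance, at s0:
  At s0: []<>s is false, <>s is true, so []<>s & <>s is false.
    At s0: []<>s requires <>s at every successor {s0, s2, s5, s7}.
      <>s fails at s2, so []<>s is false at s0.
    At s0: <>s requires s at some successor in {s0, s2, s5, s7}.
      s holds at s0, so <>s is true at s0.
Satisfying worlds: {s1, s4, s5, s6, s7}

s1, s4, s5, s6, s7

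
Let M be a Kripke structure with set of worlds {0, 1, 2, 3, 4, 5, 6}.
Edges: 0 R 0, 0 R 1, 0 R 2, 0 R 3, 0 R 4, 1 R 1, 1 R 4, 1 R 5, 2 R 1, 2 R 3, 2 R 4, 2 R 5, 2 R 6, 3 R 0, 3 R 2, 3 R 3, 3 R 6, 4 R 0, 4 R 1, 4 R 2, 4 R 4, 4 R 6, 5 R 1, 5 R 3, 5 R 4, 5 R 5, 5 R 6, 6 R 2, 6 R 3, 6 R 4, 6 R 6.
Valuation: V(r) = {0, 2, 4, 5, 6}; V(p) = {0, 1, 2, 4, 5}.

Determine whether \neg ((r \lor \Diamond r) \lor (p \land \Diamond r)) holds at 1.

Recall that \Diamond ψ holds at a world iff ψ holds at some accessible world.
At 1: (r \lor \Diamond r) \lor (p \land \Diamond r) is true, so \neg ((r \lor \Diamond r) \lor (p \land \Diamond r)) is false.
  At 1: r \lor \Diamond r is true, p \land \Diamond r is true, so (r \lor \Diamond r) \lor (p \land \Diamond r) is true.
    At 1: r is false, \Diamond r is true, so r \lor \Diamond r is true.
      At 1: \Diamond r requires r at some successor in {1, 4, 5}.
        r holds at 4, so \Diamond r is true at 1.
    At 1: p is true, \Diamond r is true, so p \land \Diamond r is true.
      At 1: \Diamond r requires r at some successor in {1, 4, 5}.
        r holds at 4, so \Diamond r is true at 1.

No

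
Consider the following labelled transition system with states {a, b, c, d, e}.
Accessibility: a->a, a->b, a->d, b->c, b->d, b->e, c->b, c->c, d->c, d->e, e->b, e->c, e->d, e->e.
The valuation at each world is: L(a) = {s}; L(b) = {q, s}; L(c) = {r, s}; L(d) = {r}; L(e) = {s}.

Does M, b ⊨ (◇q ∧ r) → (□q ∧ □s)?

Yes

At b: ◇q ∧ r is false, □q ∧ □s is false, so (◇q ∧ r) → (□q ∧ □s) is true.
  At b: ◇q is false, r is false, so ◇q ∧ r is false.
    At b: ◇q requires q at some successor in {c, d, e}.
      At c: q is false.
      At d: q is false.
      At e: q is false.
    So ◇q is false at b.
  At b: □q is false, □s is false, so □q ∧ □s is false.
    At b: □q requires q at every successor {c, d, e}.
      q fails at c, so □q is false at b.
    At b: □s requires s at every successor {c, d, e}.
      s fails at d, so □s is false at b.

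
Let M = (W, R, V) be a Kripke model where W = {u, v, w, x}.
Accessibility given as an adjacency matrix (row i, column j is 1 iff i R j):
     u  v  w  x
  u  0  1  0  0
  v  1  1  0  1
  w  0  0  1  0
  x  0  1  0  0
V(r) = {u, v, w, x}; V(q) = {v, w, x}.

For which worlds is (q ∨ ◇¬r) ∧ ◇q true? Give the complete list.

v, w, x

Let φ = (q ∨ ◇¬r) ∧ ◇q. Evaluate φ at each world:
  u (successors {v}): φ is false.
  v (successors {u, v, x}): φ is true.
  w (successors {w}): φ is true.
  x (successors {v}): φ is true.
For instance, at x:
  At x: q ∨ ◇¬r is true, ◇q is true, so (q ∨ ◇¬r) ∧ ◇q is true.
    At x: q is true, ◇¬r is false, so q ∨ ◇¬r is true.
      At x: ◇¬r requires ¬r at some successor in {v}.
        At v: ¬r is false.
      So ◇¬r is false at x.
    At x: ◇q requires q at some successor in {v}.
      q holds at v, so ◇q is true at x.
Satisfying worlds: {v, w, x}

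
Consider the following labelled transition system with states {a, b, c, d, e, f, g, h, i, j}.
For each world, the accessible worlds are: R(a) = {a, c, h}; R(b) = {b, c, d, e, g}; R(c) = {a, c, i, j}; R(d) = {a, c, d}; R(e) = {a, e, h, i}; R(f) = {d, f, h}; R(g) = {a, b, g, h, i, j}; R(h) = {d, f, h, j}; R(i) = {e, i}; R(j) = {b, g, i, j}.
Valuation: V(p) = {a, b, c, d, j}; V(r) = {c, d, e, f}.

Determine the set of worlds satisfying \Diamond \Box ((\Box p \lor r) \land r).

Recall that \Box ψ holds at a world iff ψ holds at every accessible world, and \Diamond ψ holds iff ψ holds at some accessible world.
Let φ = \Diamond \Box ((\Box p \lor r) \land r). Evaluate φ at each world:
  a (successors {a, c, h}): φ is false.
  b (successors {b, c, d, e, g}): φ is false.
  c (successors {a, c, i, j}): φ is false.
  d (successors {a, c, d}): φ is false.
  e (successors {a, e, h, i}): φ is false.
  f (successors {d, f, h}): φ is false.
  g (successors {a, b, g, h, i, j}): φ is false.
  h (successors {d, f, h, j}): φ is false.
  i (successors {e, i}): φ is false.
  j (successors {b, g, i, j}): φ is false.
For instance, at d:
  At d: \Diamond \Box ((\Box p \lor r) \land r) requires \Box ((\Box p \lor r) \land r) at some successor in {a, c, d}.
    At a: \Box ((\Box p \lor r) \land r) is false.
    At c: \Box ((\Box p \lor r) \land r) is false.
    At d: \Box ((\Box p \lor r) \land r) is false.
  So \Diamond \Box ((\Box p \lor r) \land r) is false at d.
Satisfying worlds: none.

none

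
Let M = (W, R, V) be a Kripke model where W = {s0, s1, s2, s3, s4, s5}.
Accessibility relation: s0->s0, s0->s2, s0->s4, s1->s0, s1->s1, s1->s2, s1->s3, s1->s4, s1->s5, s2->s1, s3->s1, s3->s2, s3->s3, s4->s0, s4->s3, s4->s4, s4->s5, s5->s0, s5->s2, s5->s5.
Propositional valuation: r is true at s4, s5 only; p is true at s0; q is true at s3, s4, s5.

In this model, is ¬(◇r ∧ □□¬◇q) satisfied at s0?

Yes

At s0: ◇r ∧ □□¬◇q is false, so ¬(◇r ∧ □□¬◇q) is true.
  At s0: ◇r is true, □□¬◇q is false, so ◇r ∧ □□¬◇q is false.
    At s0: ◇r requires r at some successor in {s0, s2, s4}.
      r holds at s4, so ◇r is true at s0.
    At s0: □□¬◇q requires □¬◇q at every successor {s0, s2, s4}.
      □¬◇q fails at s0, so □□¬◇q is false at s0.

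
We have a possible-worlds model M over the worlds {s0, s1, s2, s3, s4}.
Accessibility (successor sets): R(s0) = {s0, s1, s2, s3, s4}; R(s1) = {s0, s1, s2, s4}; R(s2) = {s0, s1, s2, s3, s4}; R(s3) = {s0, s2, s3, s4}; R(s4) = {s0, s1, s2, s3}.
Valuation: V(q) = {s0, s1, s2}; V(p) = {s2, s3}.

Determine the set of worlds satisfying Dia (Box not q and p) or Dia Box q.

Recall that Box ψ holds at a world iff ψ holds at every accessible world, and Dia ψ holds iff ψ holds at some accessible world.
Let φ = Dia (Box not q and p) or Dia Box q. Evaluate φ at each world:
  s0 (successors {s0, s1, s2, s3, s4}): φ is false.
  s1 (successors {s0, s1, s2, s4}): φ is false.
  s2 (successors {s0, s1, s2, s3, s4}): φ is false.
  s3 (successors {s0, s2, s3, s4}): φ is false.
  s4 (successors {s0, s1, s2, s3}): φ is false.
For instance, at s3:
  At s3: Dia (Box not q and p) is false, Dia Box q is false, so Dia (Box not q and p) or Dia Box q is false.
    At s3: Dia (Box not q and p) requires Box not q and p at some successor in {s0, s2, s3, s4}.
      At s0: Box not q and p is false.
      At s2: Box not q and p is false.
      At s3: Box not q and p is false.
      At s4: Box not q and p is false.
    So Dia (Box not q and p) is false at s3.
    At s3: Dia Box q requires Box q at some successor in {s0, s2, s3, s4}.
      At s0: Box q is false.
      At s2: Box q is false.
      At s3: Box q is false.
      At s4: Box q is false.
    So Dia Box q is false at s3.
Satisfying worlds: none.

none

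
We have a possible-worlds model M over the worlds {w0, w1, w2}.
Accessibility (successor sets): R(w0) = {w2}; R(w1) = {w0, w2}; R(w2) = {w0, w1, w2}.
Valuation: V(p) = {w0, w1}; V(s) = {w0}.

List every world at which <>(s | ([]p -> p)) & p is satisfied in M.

w0, w1

Let φ = <>(s | ([]p -> p)) & p. Evaluate φ at each world:
  w0 (successors {w2}): φ is true.
  w1 (successors {w0, w2}): φ is true.
  w2 (successors {w0, w1, w2}): φ is false.
For instance, at w0:
  At w0: <>(s | ([]p -> p)) is true, p is true, so <>(s | ([]p -> p)) & p is true.
    At w0: <>(s | ([]p -> p)) requires s | ([]p -> p) at some successor in {w2}.
      s | ([]p -> p) holds at w2, so <>(s | ([]p -> p)) is true at w0.
Satisfying worlds: {w0, w1}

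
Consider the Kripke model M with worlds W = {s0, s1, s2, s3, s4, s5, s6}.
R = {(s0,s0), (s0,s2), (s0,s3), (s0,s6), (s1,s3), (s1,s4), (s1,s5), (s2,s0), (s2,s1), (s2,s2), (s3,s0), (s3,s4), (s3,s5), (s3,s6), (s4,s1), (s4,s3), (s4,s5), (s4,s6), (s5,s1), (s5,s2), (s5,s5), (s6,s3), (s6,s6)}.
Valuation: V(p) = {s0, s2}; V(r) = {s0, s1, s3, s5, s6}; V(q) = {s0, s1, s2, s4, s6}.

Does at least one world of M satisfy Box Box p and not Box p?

Let φ = Box Box p and not Box p. Evaluate φ at each world:
  s0 (successors {s0, s2, s3, s6}): φ is false.
  s1 (successors {s3, s4, s5}): φ is false.
  s2 (successors {s0, s1, s2}): φ is false.
  s3 (successors {s0, s4, s5, s6}): φ is false.
  s4 (successors {s1, s3, s5, s6}): φ is false.
  s5 (successors {s1, s2, s5}): φ is false.
  s6 (successors {s3, s6}): φ is false.
For instance, at s2:
  At s2: Box Box p is false, not Box p is true, so Box Box p and not Box p is false.
    At s2: Box Box p requires Box p at every successor {s0, s1, s2}.
      Box p fails at s0, so Box Box p is false at s2.
    At s2: Box p is false, so not Box p is true.
      At s2: Box p requires p at every successor {s0, s1, s2}.
        p fails at s1, so Box p is false at s2.

No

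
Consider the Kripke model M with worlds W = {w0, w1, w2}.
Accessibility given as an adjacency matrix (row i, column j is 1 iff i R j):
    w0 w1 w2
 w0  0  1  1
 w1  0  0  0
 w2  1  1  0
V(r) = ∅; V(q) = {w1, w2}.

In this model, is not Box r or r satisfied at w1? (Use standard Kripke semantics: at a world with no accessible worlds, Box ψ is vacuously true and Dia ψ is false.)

Recall that Box ψ holds at a world iff ψ holds at every accessible world, and Dia ψ holds iff ψ holds at some accessible world.
At w1: not Box r is false, r is false, so not Box r or r is false.
  At w1: Box r is true, so not Box r is false.
    At w1: no accessible worlds, so Box r holds vacuously.

No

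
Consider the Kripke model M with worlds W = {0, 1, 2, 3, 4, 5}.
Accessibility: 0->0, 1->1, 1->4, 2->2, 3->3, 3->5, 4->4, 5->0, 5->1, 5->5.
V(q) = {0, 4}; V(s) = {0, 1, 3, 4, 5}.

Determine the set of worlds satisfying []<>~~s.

0, 1, 3, 4, 5

Let φ = []<>~~s. Evaluate φ at each world:
  0 (successors {0}): φ is true.
  1 (successors {1, 4}): φ is true.
  2 (successors {2}): φ is false.
  3 (successors {3, 5}): φ is true.
  4 (successors {4}): φ is true.
  5 (successors {0, 1, 5}): φ is true.
For instance, at 5:
  At 5: []<>~~s requires <>~~s at every successor {0, 1, 5}.
      At 0: <>~~s requires ~~s at some successor in {0}.
        ~~s holds at 0, so <>~~s is true at 0.
      At 1: <>~~s requires ~~s at some successor in {1, 4}.
        ~~s holds at 1, so <>~~s is true at 1.
      At 5: <>~~s requires ~~s at some successor in {0, 1, 5}.
        ~~s holds at 0, so <>~~s is true at 5.
  So []<>~~s is true at 5.
Satisfying worlds: {0, 1, 3, 4, 5}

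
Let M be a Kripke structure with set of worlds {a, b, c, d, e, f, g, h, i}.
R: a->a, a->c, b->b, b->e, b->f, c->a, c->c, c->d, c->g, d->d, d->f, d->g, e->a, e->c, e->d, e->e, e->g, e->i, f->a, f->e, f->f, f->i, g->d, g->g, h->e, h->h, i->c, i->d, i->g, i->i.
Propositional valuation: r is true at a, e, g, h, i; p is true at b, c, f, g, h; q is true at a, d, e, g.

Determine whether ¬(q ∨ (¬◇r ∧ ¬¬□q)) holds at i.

Yes

Recall that □ψ holds at a world iff ψ holds at every accessible world, and ◇ψ holds iff ψ holds at some accessible world.
At i: q ∨ (¬◇r ∧ ¬¬□q) is false, so ¬(q ∨ (¬◇r ∧ ¬¬□q)) is true.
  At i: q is false, ¬◇r ∧ ¬¬□q is false, so q ∨ (¬◇r ∧ ¬¬□q) is false.
    At i: ¬◇r is false, ¬¬□q is false, so ¬◇r ∧ ¬¬□q is false.
      At i: ◇r is true, so ¬◇r is false.
      At i: ¬□q is true, so ¬¬□q is false.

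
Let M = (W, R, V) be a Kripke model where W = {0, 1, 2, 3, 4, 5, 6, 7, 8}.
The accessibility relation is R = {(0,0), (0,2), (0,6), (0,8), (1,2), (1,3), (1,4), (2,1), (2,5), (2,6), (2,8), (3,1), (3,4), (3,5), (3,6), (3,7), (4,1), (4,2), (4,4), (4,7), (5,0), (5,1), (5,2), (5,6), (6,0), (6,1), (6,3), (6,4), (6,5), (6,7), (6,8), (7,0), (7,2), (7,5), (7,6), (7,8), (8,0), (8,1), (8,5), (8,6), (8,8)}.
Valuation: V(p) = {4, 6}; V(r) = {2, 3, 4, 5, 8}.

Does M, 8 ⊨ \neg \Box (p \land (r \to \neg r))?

Yes

Recall that \Box ψ holds at a world iff ψ holds at every accessible world, and \Diamond ψ holds iff ψ holds at some accessible world.
At 8: \Box (p \land (r \to \neg r)) is false, so \neg \Box (p \land (r \to \neg r)) is true.
  At 8: \Box (p \land (r \to \neg r)) requires p \land (r \to \neg r) at every successor {0, 1, 5, 6, 8}.
    p \land (r \to \neg r) fails at 0, so \Box (p \land (r \to \neg r)) is false at 8.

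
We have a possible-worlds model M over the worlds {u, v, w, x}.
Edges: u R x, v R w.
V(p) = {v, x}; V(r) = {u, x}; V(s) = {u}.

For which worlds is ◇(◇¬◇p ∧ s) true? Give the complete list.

none

Let φ = ◇(◇¬◇p ∧ s). Evaluate φ at each world:
  u (successors {x}): φ is false.
  v (successors {w}): φ is false.
  w (successors ∅): φ is false.
  x (successors ∅): φ is false.
For instance, at u:
  At u: ◇(◇¬◇p ∧ s) requires ◇¬◇p ∧ s at some successor in {x}.
    At x: ◇¬◇p ∧ s is false.
  So ◇(◇¬◇p ∧ s) is false at u.
Satisfying worlds: none.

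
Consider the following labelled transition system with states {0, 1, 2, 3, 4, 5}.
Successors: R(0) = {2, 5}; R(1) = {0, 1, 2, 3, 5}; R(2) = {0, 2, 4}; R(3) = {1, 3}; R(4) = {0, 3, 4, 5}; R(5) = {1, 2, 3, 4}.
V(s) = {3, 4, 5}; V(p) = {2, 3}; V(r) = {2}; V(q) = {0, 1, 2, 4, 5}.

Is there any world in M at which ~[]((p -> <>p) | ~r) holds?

No

Let φ = ~[]((p -> <>p) | ~r). Evaluate φ at each world:
  0 (successors {2, 5}): φ is false.
  1 (successors {0, 1, 2, 3, 5}): φ is false.
  2 (successors {0, 2, 4}): φ is false.
  3 (successors {1, 3}): φ is false.
  4 (successors {0, 3, 4, 5}): φ is false.
  5 (successors {1, 2, 3, 4}): φ is false.
For instance, at 2:
  At 2: []((p -> <>p) | ~r) is true, so ~[]((p -> <>p) | ~r) is false.
    At 2: []((p -> <>p) | ~r) requires (p -> <>p) | ~r at every successor {0, 2, 4}.
      At 0: (p -> <>p) | ~r is true.
      At 2: (p -> <>p) | ~r is true.
      At 4: (p -> <>p) | ~r is true.
    So []((p -> <>p) | ~r) is true at 2.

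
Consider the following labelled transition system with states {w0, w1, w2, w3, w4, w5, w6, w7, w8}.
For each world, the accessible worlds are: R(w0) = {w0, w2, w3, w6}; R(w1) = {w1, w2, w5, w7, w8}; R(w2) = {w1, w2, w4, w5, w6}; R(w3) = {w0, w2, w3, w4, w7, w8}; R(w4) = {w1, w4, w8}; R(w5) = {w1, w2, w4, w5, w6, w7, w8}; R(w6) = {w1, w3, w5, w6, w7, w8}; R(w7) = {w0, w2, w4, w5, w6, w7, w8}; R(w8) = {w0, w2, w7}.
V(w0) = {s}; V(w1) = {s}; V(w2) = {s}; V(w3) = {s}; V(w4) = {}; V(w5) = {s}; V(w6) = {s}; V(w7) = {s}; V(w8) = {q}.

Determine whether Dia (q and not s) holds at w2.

At w2: Dia (q and not s) requires q and not s at some successor in {w1, w2, w4, w5, w6}.
  At w1: q and not s is false.
  At w2: q and not s is false.
  At w4: q and not s is false.
  At w5: q and not s is false.
  At w6: q and not s is false.
So Dia (q and not s) is false at w2.

No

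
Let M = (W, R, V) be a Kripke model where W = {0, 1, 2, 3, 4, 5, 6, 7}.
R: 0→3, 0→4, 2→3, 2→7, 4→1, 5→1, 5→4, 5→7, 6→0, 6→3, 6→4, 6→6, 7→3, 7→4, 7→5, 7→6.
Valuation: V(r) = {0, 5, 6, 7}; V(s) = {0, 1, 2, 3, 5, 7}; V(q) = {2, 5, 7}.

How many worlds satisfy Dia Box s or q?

6

Let φ = Dia Box s or q. Evaluate φ at each world:
  0 (successors {3, 4}): φ is true.
  1 (successors ∅): φ is false.
  2 (successors {3, 7}): φ is true.
  3 (successors ∅): φ is false.
  4 (successors {1}): φ is true.
  5 (successors {1, 4, 7}): φ is true.
  6 (successors {0, 3, 4, 6}): φ is true.
  7 (successors {3, 4, 5, 6}): φ is true.
For instance, at 0:
  At 0: Dia Box s is true, q is false, so Dia Box s or q is true.
    At 0: Dia Box s requires Box s at some successor in {3, 4}.
      Box s holds at 3, so Dia Box s is true at 0.
Satisfying worlds: {0, 2, 4, 5, 6, 7}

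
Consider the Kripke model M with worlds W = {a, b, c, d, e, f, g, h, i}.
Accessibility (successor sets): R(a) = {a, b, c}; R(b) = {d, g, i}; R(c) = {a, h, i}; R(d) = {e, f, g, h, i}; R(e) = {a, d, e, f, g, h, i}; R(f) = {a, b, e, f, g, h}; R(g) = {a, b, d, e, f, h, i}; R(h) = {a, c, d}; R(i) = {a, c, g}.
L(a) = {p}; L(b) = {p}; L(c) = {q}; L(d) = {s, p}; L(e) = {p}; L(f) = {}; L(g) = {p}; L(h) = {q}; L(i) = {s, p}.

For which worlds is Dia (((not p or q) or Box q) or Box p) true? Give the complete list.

a, c, d, e, f, g, h, i

Let φ = Dia (((not p or q) or Box q) or Box p). Evaluate φ at each world:
  a (successors {a, b, c}): φ is true.
  b (successors {d, g, i}): φ is false.
  c (successors {a, h, i}): φ is true.
  d (successors {e, f, g, h, i}): φ is true.
  e (successors {a, d, e, f, g, h, i}): φ is true.
  f (successors {a, b, e, f, g, h}): φ is true.
  g (successors {a, b, d, e, f, h, i}): φ is true.
  h (successors {a, c, d}): φ is true.
  i (successors {a, c, g}): φ is true.
For instance, at c:
  At c: Dia (((not p or q) or Box q) or Box p) requires ((not p or q) or Box q) or Box p at some successor in {a, h, i}.
    ((not p or q) or Box q) or Box p holds at h, so Dia (((not p or q) or Box q) or Box p) is true at c.
      At h: (not p or q) or Box q is true, Box p is false, so ((not p or q) or Box q) or Box p is true.
Satisfying worlds: {a, c, d, e, f, g, h, i}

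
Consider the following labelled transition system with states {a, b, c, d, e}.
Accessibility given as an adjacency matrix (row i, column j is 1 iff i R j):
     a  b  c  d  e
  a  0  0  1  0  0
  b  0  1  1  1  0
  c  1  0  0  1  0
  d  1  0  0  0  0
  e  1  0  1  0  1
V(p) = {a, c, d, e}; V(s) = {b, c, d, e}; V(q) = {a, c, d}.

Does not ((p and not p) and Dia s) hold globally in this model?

Let φ = not ((p and not p) and Dia s). Evaluate φ at each world:
  a (successors {c}): φ is true.
  b (successors {b, c, d}): φ is true.
  c (successors {a, d}): φ is true.
  d (successors {a}): φ is true.
  e (successors {a, c, e}): φ is true.
For instance, at c:
  At c: (p and not p) and Dia s is false, so not ((p and not p) and Dia s) is true.
    At c: p and not p is false, Dia s is true, so (p and not p) and Dia s is false.
      At c: Dia s requires s at some successor in {a, d}.
        s holds at d, so Dia s is true at c.

Yes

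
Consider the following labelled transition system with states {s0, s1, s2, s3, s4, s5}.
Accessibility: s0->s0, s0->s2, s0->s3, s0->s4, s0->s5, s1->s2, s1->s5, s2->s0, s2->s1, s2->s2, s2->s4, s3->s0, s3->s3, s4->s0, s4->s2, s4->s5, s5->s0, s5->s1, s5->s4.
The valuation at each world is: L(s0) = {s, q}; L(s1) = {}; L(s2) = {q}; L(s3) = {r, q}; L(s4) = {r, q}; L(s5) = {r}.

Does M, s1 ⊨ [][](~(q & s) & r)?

No

Recall that []ψ holds at a world iff ψ holds at every accessible world, and <>ψ holds iff ψ holds at some accessible world.
At s1: [][](~(q & s) & r) requires [](~(q & s) & r) at every successor {s2, s5}.
  [](~(q & s) & r) fails at s2, so [][](~(q & s) & r) is false at s1.
    At s2: [](~(q & s) & r) requires ~(q & s) & r at every successor {s0, s1, s2, s4}.
      ~(q & s) & r fails at s0, so [](~(q & s) & r) is false at s2.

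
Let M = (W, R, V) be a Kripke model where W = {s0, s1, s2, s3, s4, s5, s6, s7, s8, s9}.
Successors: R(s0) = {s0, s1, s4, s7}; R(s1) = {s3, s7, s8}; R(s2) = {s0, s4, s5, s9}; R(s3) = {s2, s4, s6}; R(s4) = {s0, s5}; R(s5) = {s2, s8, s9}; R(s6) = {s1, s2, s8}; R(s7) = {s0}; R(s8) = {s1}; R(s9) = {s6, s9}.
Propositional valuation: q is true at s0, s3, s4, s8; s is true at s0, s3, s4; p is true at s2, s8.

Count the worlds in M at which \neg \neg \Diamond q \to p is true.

3

Let φ = \neg \neg \Diamond q \to p. Evaluate φ at each world:
  s0 (successors {s0, s1, s4, s7}): φ is false.
  s1 (successors {s3, s7, s8}): φ is false.
  s2 (successors {s0, s4, s5, s9}): φ is true.
  s3 (successors {s2, s4, s6}): φ is false.
  s4 (successors {s0, s5}): φ is false.
  s5 (successors {s2, s8, s9}): φ is false.
  s6 (successors {s1, s2, s8}): φ is false.
  s7 (successors {s0}): φ is false.
  s8 (successors {s1}): φ is true.
  s9 (successors {s6, s9}): φ is true.
For instance, at s8:
  At s8: \neg \neg \Diamond q is false, p is true, so \neg \neg \Diamond q \to p is true.
    At s8: \neg \Diamond q is true, so \neg \neg \Diamond q is false.
      At s8: \Diamond q is false, so \neg \Diamond q is true.
Satisfying worlds: {s2, s8, s9}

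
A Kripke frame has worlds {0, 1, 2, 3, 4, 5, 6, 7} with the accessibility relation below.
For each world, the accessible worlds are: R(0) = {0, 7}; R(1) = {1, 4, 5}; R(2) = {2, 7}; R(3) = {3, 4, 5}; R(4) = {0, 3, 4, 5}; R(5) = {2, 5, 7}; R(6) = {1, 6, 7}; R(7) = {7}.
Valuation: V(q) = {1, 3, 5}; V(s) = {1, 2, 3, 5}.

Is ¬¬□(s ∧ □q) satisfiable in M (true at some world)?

No

Recall that □ψ holds at a world iff ψ holds at every accessible world, and ◇ψ holds iff ψ holds at some accessible world.
Let φ = ¬¬□(s ∧ □q). Evaluate φ at each world:
  0 (successors {0, 7}): φ is false.
  1 (successors {1, 4, 5}): φ is false.
  2 (successors {2, 7}): φ is false.
  3 (successors {3, 4, 5}): φ is false.
  4 (successors {0, 3, 4, 5}): φ is false.
  5 (successors {2, 5, 7}): φ is false.
  6 (successors {1, 6, 7}): φ is false.
  7 (successors {7}): φ is false.
For instance, at 4:
  At 4: ¬□(s ∧ □q) is true, so ¬¬□(s ∧ □q) is false.
    At 4: □(s ∧ □q) is false, so ¬□(s ∧ □q) is true.
      At 4: □(s ∧ □q) requires s ∧ □q at every successor {0, 3, 4, 5}.
        s ∧ □q fails at 0, so □(s ∧ □q) is false at 4.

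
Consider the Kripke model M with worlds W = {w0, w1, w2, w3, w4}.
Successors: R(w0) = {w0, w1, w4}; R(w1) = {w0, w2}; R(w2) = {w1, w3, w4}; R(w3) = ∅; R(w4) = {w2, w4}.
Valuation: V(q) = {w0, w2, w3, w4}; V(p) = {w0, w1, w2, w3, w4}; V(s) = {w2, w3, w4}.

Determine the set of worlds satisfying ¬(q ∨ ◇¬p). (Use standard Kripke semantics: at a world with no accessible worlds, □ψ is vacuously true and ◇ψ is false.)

w1

Let φ = ¬(q ∨ ◇¬p). Evaluate φ at each world:
  w0 (successors {w0, w1, w4}): φ is false.
  w1 (successors {w0, w2}): φ is true.
  w2 (successors {w1, w3, w4}): φ is false.
  w3 (successors ∅): φ is false.
  w4 (successors {w2, w4}): φ is false.
For instance, at w4:
  At w4: q ∨ ◇¬p is true, so ¬(q ∨ ◇¬p) is false.
    At w4: q is true, ◇¬p is false, so q ∨ ◇¬p is true.
      At w4: ◇¬p requires ¬p at some successor in {w2, w4}.
        At w2: ¬p is false.
        At w4: ¬p is false.
      So ◇¬p is false at w4.
Satisfying worlds: {w1}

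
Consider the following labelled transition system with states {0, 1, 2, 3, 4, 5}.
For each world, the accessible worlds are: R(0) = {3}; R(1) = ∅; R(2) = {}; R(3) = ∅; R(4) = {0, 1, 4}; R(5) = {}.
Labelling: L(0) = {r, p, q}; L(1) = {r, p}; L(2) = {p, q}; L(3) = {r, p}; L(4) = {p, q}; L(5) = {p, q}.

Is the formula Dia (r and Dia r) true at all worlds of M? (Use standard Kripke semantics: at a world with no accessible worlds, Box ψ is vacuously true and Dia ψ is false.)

No

Let φ = Dia (r and Dia r). Evaluate φ at each world:
  0 (successors {3}): φ is false.
  1 (successors ∅): φ is false.
  2 (successors ∅): φ is false.
  3 (successors ∅): φ is false.
  4 (successors {0, 1, 4}): φ is true.
  5 (successors ∅): φ is false.
Detail at 0 (counterexample):
  At 0: Dia (r and Dia r) requires r and Dia r at some successor in {3}.
    At 3: r and Dia r is false.
  So Dia (r and Dia r) is false at 0.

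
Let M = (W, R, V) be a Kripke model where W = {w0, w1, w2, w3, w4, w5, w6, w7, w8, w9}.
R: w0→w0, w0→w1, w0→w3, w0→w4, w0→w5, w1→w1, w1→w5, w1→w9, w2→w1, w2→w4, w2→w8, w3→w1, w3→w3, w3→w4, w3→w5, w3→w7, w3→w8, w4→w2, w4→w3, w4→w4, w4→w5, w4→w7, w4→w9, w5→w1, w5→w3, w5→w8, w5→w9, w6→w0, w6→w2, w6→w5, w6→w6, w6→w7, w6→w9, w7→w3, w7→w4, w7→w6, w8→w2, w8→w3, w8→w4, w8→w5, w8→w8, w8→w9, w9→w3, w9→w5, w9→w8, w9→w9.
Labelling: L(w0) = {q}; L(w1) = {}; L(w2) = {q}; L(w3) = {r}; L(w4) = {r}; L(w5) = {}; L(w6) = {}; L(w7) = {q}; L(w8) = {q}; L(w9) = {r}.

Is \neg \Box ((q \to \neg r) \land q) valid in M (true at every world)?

Yes

Let φ = \neg \Box ((q \to \neg r) \land q). Evaluate φ at each world:
  w0 (successors {w0, w1, w3, w4, w5}): φ is true.
  w1 (successors {w1, w5, w9}): φ is true.
  w2 (successors {w1, w4, w8}): φ is true.
  w3 (successors {w1, w3, w4, w5, w7, w8}): φ is true.
  w4 (successors {w2, w3, w4, w5, w7, w9}): φ is true.
  w5 (successors {w1, w3, w8, w9}): φ is true.
  w6 (successors {w0, w2, w5, w6, w7, w9}): φ is true.
  w7 (successors {w3, w4, w6}): φ is true.
  w8 (successors {w2, w3, w4, w5, w8, w9}): φ is true.
  w9 (successors {w3, w5, w8, w9}): φ is true.
For instance, at w3:
  At w3: \Box ((q \to \neg r) \land q) is false, so \neg \Box ((q \to \neg r) \land q) is true.
    At w3: \Box ((q \to \neg r) \land q) requires (q \to \neg r) \land q at every successor {w1, w3, w4, w5, w7, w8}.
      (q \to \neg r) \land q fails at w1, so \Box ((q \to \neg r) \land q) is false at w3.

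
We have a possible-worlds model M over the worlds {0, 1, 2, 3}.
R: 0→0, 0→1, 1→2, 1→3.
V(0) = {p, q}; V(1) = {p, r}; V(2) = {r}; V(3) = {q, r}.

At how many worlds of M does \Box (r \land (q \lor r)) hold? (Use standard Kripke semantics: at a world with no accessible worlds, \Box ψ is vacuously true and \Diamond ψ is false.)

Let φ = \Box (r \land (q \lor r)). Evaluate φ at each world:
  0 (successors {0, 1}): φ is false.
  1 (successors {2, 3}): φ is true.
  2 (successors ∅): φ is true.
  3 (successors ∅): φ is true.
For instance, at 1:
  At 1: \Box (r \land (q \lor r)) requires r \land (q \lor r) at every successor {2, 3}.
    At 2: r \land (q \lor r) is true.
    At 3: r \land (q \lor r) is true.
  So \Box (r \land (q \lor r)) is true at 1.
Satisfying worlds: {1, 2, 3}

3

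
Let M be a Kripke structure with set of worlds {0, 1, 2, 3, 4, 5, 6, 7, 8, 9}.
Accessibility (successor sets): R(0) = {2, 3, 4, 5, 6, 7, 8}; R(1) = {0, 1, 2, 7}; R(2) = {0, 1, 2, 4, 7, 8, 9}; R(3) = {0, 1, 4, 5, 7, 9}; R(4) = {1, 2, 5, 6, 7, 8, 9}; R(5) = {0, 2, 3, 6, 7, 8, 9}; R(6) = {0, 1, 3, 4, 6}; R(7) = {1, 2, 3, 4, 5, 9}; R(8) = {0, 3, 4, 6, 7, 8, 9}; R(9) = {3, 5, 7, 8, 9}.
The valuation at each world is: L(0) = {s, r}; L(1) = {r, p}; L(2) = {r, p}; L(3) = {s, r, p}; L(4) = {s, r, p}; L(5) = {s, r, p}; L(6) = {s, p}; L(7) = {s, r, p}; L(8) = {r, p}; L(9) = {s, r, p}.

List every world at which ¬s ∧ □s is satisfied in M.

Recall that □ψ holds at a world iff ψ holds at every accessible world, and ◇ψ holds iff ψ holds at some accessible world.
Let φ = ¬s ∧ □s. Evaluate φ at each world:
  0 (successors {2, 3, 4, 5, 6, 7, 8}): φ is false.
  1 (successors {0, 1, 2, 7}): φ is false.
  2 (successors {0, 1, 2, 4, 7, 8, 9}): φ is false.
  3 (successors {0, 1, 4, 5, 7, 9}): φ is false.
  4 (successors {1, 2, 5, 6, 7, 8, 9}): φ is false.
  5 (successors {0, 2, 3, 6, 7, 8, 9}): φ is false.
  6 (successors {0, 1, 3, 4, 6}): φ is false.
  7 (successors {1, 2, 3, 4, 5, 9}): φ is false.
  8 (successors {0, 3, 4, 6, 7, 8, 9}): φ is false.
  9 (successors {3, 5, 7, 8, 9}): φ is false.
For instance, at 3:
  At 3: ¬s is false, □s is false, so ¬s ∧ □s is false.
    At 3: □s requires s at every successor {0, 1, 4, 5, 7, 9}.
      s fails at 1, so □s is false at 3.
Satisfying worlds: none.

none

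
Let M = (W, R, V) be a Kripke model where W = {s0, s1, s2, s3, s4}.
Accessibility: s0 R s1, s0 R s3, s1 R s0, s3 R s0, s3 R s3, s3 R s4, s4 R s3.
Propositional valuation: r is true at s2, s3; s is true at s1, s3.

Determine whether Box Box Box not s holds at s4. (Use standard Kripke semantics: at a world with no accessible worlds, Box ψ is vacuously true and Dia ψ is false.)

At s4: Box Box Box not s requires Box Box not s at every successor {s3}.
  Box Box not s fails at s3, so Box Box Box not s is false at s4.
    At s3: Box Box not s requires Box not s at every successor {s0, s3, s4}.
      Box not s fails at s0, so Box Box not s is false at s3.

No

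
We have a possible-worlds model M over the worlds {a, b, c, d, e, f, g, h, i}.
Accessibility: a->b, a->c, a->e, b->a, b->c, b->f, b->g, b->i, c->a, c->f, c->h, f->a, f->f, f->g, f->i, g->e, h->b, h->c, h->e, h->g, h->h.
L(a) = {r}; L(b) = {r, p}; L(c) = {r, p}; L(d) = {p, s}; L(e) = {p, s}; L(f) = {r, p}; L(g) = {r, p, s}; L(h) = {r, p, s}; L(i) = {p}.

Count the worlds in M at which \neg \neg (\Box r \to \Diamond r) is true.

6

Recall that \Box ψ holds at a world iff ψ holds at every accessible world, and \Diamond ψ holds iff ψ holds at some accessible world.
Let φ = \neg \neg (\Box r \to \Diamond r). Evaluate φ at each world:
  a (successors {b, c, e}): φ is true.
  b (successors {a, c, f, g, i}): φ is true.
  c (successors {a, f, h}): φ is true.
  d (successors ∅): φ is false.
  e (successors ∅): φ is false.
  f (successors {a, f, g, i}): φ is true.
  g (successors {e}): φ is true.
  h (successors {b, c, e, g, h}): φ is true.
  i (successors ∅): φ is false.
For instance, at h:
  At h: \neg (\Box r \to \Diamond r) is false, so \neg \neg (\Box r \to \Diamond r) is true.
    At h: \Box r \to \Diamond r is true, so \neg (\Box r \to \Diamond r) is false.
      At h: \Box r is false, \Diamond r is true, so \Box r \to \Diamond r is true.
Satisfying worlds: {a, b, c, f, g, h}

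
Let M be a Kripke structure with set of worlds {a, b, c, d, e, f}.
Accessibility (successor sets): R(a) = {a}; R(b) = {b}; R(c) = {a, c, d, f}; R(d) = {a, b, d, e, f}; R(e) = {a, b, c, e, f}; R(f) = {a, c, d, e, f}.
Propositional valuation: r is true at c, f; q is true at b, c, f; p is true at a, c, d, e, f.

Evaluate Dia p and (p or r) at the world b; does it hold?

No

Recall that Dia ψ holds at a world iff ψ holds at some accessible world.
At b: Dia p is false, p or r is false, so Dia p and (p or r) is false.
  At b: Dia p requires p at some successor in {b}.
    At b: p is false.
  So Dia p is false at b.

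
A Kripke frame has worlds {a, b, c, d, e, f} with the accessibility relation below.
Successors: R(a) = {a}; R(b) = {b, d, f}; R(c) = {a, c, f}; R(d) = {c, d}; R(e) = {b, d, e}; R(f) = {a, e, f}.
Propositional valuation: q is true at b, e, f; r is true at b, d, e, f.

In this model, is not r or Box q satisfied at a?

At a: not r is true, Box q is false, so not r or Box q is true.
  At a: Box q requires q at every successor {a}.
    q fails at a, so Box q is false at a.

Yes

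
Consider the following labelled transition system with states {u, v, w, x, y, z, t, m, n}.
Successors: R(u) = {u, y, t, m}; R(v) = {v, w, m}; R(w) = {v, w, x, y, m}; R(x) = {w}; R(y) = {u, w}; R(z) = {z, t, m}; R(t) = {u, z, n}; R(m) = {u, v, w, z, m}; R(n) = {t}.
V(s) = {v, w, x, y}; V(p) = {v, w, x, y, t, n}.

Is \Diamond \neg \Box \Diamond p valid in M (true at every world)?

No

Let φ = \Diamond \neg \Box \Diamond p. Evaluate φ at each world:
  u (successors {u, y, t, m}): φ is false.
  v (successors {v, w, m}): φ is false.
  w (successors {v, w, x, y, m}): φ is false.
  x (successors {w}): φ is false.
  y (successors {u, w}): φ is false.
  z (successors {z, t, m}): φ is false.
  t (successors {u, z, n}): φ is false.
  m (successors {u, v, w, z, m}): φ is false.
  n (successors {t}): φ is false.
Detail at u (counterexample):
  At u: \Diamond \neg \Box \Diamond p requires \neg \Box \Diamond p at some successor in {u, y, t, m}.
    At u: \neg \Box \Diamond p is false.
    At y: \neg \Box \Diamond p is false.
    At t: \neg \Box \Diamond p is false.
    At m: \neg \Box \Diamond p is false.
  So \Diamond \neg \Box \Diamond p is false at u.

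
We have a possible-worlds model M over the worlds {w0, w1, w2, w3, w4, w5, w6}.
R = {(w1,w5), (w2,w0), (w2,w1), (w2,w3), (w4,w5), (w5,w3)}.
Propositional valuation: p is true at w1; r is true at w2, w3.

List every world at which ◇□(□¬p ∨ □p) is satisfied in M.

Let φ = ◇□(□¬p ∨ □p). Evaluate φ at each world:
  w0 (successors ∅): φ is false.
  w1 (successors {w5}): φ is true.
  w2 (successors {w0, w1, w3}): φ is true.
  w3 (successors ∅): φ is false.
  w4 (successors {w5}): φ is true.
  w5 (successors {w3}): φ is true.
  w6 (successors ∅): φ is false.
For instance, at w2:
  At w2: ◇□(□¬p ∨ □p) requires □(□¬p ∨ □p) at some successor in {w0, w1, w3}.
    □(□¬p ∨ □p) holds at w0, so ◇□(□¬p ∨ □p) is true at w2.
      At w0: no accessible worlds, so □(□¬p ∨ □p) holds vacuously.
Satisfying worlds: {w1, w2, w4, w5}

w1, w2, w4, w5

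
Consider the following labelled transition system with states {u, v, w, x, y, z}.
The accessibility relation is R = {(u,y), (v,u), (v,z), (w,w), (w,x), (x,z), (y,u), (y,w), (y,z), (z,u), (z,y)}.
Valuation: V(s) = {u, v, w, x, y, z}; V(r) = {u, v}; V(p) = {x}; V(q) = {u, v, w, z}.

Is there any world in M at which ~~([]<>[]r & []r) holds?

Let φ = ~~([]<>[]r & []r). Evaluate φ at each world:
  u (successors {y}): φ is false.
  v (successors {u, z}): φ is false.
  w (successors {w, x}): φ is false.
  x (successors {z}): φ is false.
  y (successors {u, w, z}): φ is false.
  z (successors {u, y}): φ is false.
For instance, at u:
  At u: ~([]<>[]r & []r) is true, so ~~([]<>[]r & []r) is false.
    At u: []<>[]r & []r is false, so ~([]<>[]r & []r) is true.
      At u: []<>[]r is false, []r is false, so []<>[]r & []r is false.

No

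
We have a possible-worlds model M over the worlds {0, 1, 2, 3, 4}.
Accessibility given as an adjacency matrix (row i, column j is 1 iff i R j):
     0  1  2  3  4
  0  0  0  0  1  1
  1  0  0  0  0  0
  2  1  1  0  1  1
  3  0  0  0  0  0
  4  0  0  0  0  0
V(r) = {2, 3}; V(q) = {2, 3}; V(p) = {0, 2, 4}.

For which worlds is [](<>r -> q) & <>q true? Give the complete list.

Let φ = [](<>r -> q) & <>q. Evaluate φ at each world:
  0 (successors {3, 4}): φ is true.
  1 (successors ∅): φ is false.
  2 (successors {0, 1, 3, 4}): φ is false.
  3 (successors ∅): φ is false.
  4 (successors ∅): φ is false.
For instance, at 0:
  At 0: [](<>r -> q) is true, <>q is true, so [](<>r -> q) & <>q is true.
    At 0: [](<>r -> q) requires <>r -> q at every successor {3, 4}.
      At 3: <>r -> q is true.
      At 4: <>r -> q is true.
    So [](<>r -> q) is true at 0.
    At 0: <>q requires q at some successor in {3, 4}.
      q holds at 3, so <>q is true at 0.
Satisfying worlds: {0}

0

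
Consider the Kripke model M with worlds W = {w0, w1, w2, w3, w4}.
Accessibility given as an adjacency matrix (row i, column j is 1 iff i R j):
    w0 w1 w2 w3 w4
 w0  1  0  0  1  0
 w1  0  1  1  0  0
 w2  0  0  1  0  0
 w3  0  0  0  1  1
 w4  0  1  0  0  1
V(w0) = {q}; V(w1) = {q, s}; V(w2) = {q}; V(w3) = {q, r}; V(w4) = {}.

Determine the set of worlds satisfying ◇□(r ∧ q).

none

Recall that □ψ holds at a world iff ψ holds at every accessible world, and ◇ψ holds iff ψ holds at some accessible world.
Let φ = ◇□(r ∧ q). Evaluate φ at each world:
  w0 (successors {w0, w3}): φ is false.
  w1 (successors {w1, w2}): φ is false.
  w2 (successors {w2}): φ is false.
  w3 (successors {w3, w4}): φ is false.
  w4 (successors {w1, w4}): φ is false.
For instance, at w1:
  At w1: ◇□(r ∧ q) requires □(r ∧ q) at some successor in {w1, w2}.
    At w1: □(r ∧ q) is false.
    At w2: □(r ∧ q) is false.
  So ◇□(r ∧ q) is false at w1.
Satisfying worlds: none.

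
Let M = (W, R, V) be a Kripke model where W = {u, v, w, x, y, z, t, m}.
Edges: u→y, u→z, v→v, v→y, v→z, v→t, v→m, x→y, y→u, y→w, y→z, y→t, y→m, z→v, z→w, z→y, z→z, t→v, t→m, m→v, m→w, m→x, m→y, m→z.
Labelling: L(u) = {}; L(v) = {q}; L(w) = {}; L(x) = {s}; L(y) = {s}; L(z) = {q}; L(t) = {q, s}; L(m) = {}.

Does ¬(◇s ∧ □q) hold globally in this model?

Recall that □ψ holds at a world iff ψ holds at every accessible world, and ◇ψ holds iff ψ holds at some accessible world.
Let φ = ¬(◇s ∧ □q). Evaluate φ at each world:
  u (successors {y, z}): φ is true.
  v (successors {v, y, z, t, m}): φ is true.
  w (successors ∅): φ is true.
  x (successors {y}): φ is true.
  y (successors {u, w, z, t, m}): φ is true.
  z (successors {v, w, y, z}): φ is true.
  t (successors {v, m}): φ is true.
  m (successors {v, w, x, y, z}): φ is true.
For instance, at m:
  At m: ◇s ∧ □q is false, so ¬(◇s ∧ □q) is true.
    At m: ◇s is true, □q is false, so ◇s ∧ □q is false.
      At m: ◇s requires s at some successor in {v, w, x, y, z}.
        s holds at x, so ◇s is true at m.
      At m: □q requires q at every successor {v, w, x, y, z}.
        q fails at w, so □q is false at m.

Yes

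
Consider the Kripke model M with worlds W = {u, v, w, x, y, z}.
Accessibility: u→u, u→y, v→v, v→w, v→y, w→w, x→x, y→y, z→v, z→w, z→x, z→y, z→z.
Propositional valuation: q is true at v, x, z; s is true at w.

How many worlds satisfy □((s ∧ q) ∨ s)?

Let φ = □((s ∧ q) ∨ s). Evaluate φ at each world:
  u (successors {u, y}): φ is false.
  v (successors {v, w, y}): φ is false.
  w (successors {w}): φ is true.
  x (successors {x}): φ is false.
  y (successors {y}): φ is false.
  z (successors {v, w, x, y, z}): φ is false.
For instance, at v:
  At v: □((s ∧ q) ∨ s) requires (s ∧ q) ∨ s at every successor {v, w, y}.
    (s ∧ q) ∨ s fails at v, so □((s ∧ q) ∨ s) is false at v.
Satisfying worlds: {w}

1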